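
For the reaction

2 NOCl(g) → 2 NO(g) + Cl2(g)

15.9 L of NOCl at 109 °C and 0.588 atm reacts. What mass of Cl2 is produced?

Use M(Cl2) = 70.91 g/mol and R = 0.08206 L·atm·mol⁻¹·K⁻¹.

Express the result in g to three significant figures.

n(NOCl) = PV/RT = (0.588 × 15.9) / (0.08206 × 382.15) = 0.2981 mol
n(Cl2) = (1/2) × 0.2981 = 0.1490 mol
m(Cl2) = 0.1490 × 70.91 = 10.57 g

10.6 g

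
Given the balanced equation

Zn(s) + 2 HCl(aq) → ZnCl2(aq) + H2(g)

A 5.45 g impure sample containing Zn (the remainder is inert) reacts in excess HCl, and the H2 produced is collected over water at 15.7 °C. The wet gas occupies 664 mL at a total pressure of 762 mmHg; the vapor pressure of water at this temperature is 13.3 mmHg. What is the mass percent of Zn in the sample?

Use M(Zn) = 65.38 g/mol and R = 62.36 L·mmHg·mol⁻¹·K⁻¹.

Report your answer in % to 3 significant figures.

33.1 %

P(H2) = 762 − 13.3 = 748.7 mmHg
n(H2) = PV/RT = (748.7 × 0.6640) / (62.36 × 288.85) = 0.02760 mol
n(Zn) = (1/1) × 0.02760 = 0.02760 mol
m(Zn) = 0.02760 × 65.38 = 1.804 g
%Zn = 1.804 / 5.45 × 100 = 33.10%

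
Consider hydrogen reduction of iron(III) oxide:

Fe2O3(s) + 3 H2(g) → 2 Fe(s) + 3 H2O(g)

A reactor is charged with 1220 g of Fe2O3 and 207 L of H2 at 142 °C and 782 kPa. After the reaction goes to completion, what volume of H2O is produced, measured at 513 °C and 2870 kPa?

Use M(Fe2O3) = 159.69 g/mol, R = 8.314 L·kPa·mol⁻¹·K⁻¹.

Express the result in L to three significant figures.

n(Fe2O3) = 1220 / 159.69 = 7.640 mol
n(H2) = PV/RT = (782 × 207) / (8.314 × 415.15) = 46.90 mol
For 7.640 mol Fe2O3, stoichiometry requires (3/1) × 7.640 = 22.92 mol H2; 46.90 mol is available, so Fe2O3 is limiting.
n(H2O) = (3/1) × 7.640 = 22.92 mol
V(H2O) = nRT/P = 22.92 × 8.314 × 786.15 / 2870 = 52.20 L

52.2 L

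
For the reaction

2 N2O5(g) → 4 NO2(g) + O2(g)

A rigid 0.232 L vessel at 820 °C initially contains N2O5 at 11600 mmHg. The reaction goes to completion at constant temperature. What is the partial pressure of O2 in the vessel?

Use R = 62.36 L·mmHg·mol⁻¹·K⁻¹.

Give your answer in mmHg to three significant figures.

5800 mmHg

n(N2O5)₀ = PV/RT = (11600 × 0.232) / (62.36 × 1093.15) = 0.03948 mol
n(O2) = (1/2) × 0.03948 = 0.01974 mol
P(O2) = nRT/V = 0.01974 × 62.36 × 1093.15 / 0.232 = 5800 mmHg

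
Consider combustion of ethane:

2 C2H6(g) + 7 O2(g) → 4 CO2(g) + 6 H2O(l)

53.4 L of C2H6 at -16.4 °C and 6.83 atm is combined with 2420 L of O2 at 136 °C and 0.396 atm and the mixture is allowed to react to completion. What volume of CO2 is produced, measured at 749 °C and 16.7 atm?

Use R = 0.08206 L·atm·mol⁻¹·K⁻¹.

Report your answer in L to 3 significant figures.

n(C2H6) = PV/RT = (6.83 × 53.4) / (0.08206 × 256.75) = 17.31 mol
n(O2) = PV/RT = (0.396 × 2420) / (0.08206 × 409.15) = 28.54 mol
For 17.31 mol C2H6, stoichiometry requires (7/2) × 17.31 = 60.58 mol O2; 28.54 mol is available, so O2 is limiting.
n(CO2) = (4/7) × 28.54 = 16.31 mol
V(CO2) = nRT/P = 16.31 × 0.08206 × 1022.15 / 16.7 = 81.92 L

81.9 L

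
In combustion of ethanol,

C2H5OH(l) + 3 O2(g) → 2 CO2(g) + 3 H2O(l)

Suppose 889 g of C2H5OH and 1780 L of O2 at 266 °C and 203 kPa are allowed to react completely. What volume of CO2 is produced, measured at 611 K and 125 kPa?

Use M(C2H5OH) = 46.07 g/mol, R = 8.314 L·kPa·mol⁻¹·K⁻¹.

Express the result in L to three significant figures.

1570 L

n(C2H5OH) = 889 / 46.07 = 19.30 mol
n(O2) = PV/RT = (203 × 1780) / (8.314 × 539.15) = 80.61 mol
For 19.30 mol C2H5OH, stoichiometry requires (3/1) × 19.30 = 57.90 mol O2; 80.61 mol is available, so C2H5OH is limiting.
n(CO2) = (2/1) × 19.30 = 38.60 mol
V(CO2) = nRT/P = 38.60 × 8.314 × 611 / 125 = 1569 L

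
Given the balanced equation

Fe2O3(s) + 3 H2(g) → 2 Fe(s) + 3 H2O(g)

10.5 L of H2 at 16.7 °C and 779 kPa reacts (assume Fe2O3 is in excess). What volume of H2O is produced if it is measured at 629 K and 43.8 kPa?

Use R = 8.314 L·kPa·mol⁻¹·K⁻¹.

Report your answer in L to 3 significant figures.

405 L

n(H2) = PV/RT = (779 × 10.5) / (8.314 × 289.85) = 3.394 mol
n(H2O) = (3/3) × 3.394 = 3.394 mol
V = nRT/P = 3.394 × 8.314 × 629 / 43.8 = 405.2 L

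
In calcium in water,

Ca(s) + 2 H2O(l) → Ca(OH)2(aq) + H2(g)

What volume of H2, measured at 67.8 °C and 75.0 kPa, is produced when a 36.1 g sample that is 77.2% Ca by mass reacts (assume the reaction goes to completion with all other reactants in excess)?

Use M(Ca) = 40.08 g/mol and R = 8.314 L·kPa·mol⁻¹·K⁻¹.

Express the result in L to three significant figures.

26.3 L

mass of Ca = 36.1 × 77.2/100 = 27.87 g
n(Ca) = 27.87 / 40.08 = 0.6954 mol
n(H2) = (1/1) × 0.6954 = 0.6954 mol
V = nRT/P = 0.6954 × 8.314 × 340.95 / 75.0 = 26.28 L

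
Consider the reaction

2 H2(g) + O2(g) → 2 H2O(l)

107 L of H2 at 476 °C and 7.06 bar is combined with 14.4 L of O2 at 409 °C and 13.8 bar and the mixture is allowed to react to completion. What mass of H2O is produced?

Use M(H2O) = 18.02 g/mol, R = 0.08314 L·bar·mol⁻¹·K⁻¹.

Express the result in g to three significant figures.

n(H2) = PV/RT = (7.06 × 107) / (0.08314 × 749.15) = 12.13 mol
n(O2) = PV/RT = (13.8 × 14.4) / (0.08314 × 682.15) = 3.504 mol
For 12.13 mol H2, stoichiometry requires (1/2) × 12.13 = 6.065 mol O2; 3.504 mol is available, so O2 is limiting.
n(H2O) = (2/1) × 3.504 = 7.008 mol
m(H2O) = 7.008 × 18.02 = 126.3 g

126 g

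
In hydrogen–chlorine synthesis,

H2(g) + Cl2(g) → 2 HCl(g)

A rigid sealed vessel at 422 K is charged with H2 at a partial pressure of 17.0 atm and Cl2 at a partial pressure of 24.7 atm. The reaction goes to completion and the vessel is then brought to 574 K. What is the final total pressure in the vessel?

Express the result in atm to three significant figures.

56.7 atm

With V and T fixed, P_i ∝ n_i, so the mole ratios apply directly to partial pressures at 422 K.
P(Cl2) required for 17.0 atm of H2 = (1/1) × 17.0 = 17.00 atm; available 24.7 atm, so H2 is limiting.
P(Cl2) remaining = 24.7 − (1/1) × 17.0 = 7.700 atm
P(gaseous products) = (2)/1 × 17.0 = 34.00 atm
P_total at 422 K = 7.700 + 34.00 = 41.70 atm
Scaling to 574 K: P = 41.70 × 574/422 = 56.72 atm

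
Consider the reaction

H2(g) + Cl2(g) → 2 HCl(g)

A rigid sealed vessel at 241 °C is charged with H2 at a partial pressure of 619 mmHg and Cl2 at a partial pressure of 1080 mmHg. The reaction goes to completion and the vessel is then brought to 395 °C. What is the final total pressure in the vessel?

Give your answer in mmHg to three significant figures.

2210 mmHg

With V and T fixed, P_i ∝ n_i, so the mole ratios apply directly to partial pressures at 241 °C.
P(Cl2) required for 619 mmHg of H2 = (1/1) × 619 = 619.0 mmHg; available 1080 mmHg, so H2 is limiting.
P(Cl2) remaining = 1080 − (1/1) × 619 = 461.0 mmHg
P(gaseous products) = (2)/1 × 619 = 1238 mmHg
P_total at 241 °C = 461.0 + 1238 = 1699 mmHg
Scaling to 395 °C: P = 1699 × 668.15/514.15 = 2208 mmHg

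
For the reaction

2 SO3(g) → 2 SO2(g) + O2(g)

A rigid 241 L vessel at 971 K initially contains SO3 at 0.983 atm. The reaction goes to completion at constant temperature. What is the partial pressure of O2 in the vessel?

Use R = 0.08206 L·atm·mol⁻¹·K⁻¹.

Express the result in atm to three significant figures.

n(SO3)₀ = PV/RT = (0.983 × 241) / (0.08206 × 971) = 2.973 mol
n(O2) = (1/2) × 2.973 = 1.486 mol
P(O2) = nRT/V = 1.486 × 0.08206 × 971 / 241 = 0.4913 atm

0.491 atm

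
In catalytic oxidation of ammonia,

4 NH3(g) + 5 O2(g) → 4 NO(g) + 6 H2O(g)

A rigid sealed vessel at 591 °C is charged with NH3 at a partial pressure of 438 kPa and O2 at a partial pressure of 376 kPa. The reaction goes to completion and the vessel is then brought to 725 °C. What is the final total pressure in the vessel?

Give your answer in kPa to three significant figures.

1030 kPa

Because the vessel is rigid and T is held at 591 °C, work the stoichiometry in partial pressures (P_i = n_iRT/V).
P(O2) required for 438 kPa of NH3 = (5/4) × 438 = 547.5 kPa; available 376 kPa, so O2 is limiting.
P(NH3) remaining = 438 − (4/5) × 376 = 137.2 kPa
P(gaseous products) = (4+6)/5 × 376 = 752.0 kPa
P_total at 591 °C = 137.2 + 752.0 = 889.2 kPa
Scaling to 725 °C: P = 889.2 × 998.15/864.15 = 1027 kPa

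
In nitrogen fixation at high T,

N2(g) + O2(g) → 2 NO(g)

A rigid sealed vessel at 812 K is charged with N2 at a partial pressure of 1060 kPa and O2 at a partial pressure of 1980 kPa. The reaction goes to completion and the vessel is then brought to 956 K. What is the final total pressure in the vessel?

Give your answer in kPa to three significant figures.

3580 kPa

At constant V, partial pressures at 812 K are proportional to moles, so apply stoichiometry directly to pressures.
P(O2) required for 1060 kPa of N2 = (1/1) × 1060 = 1060 kPa; available 1980 kPa, so N2 is limiting.
P(O2) remaining = 1980 − (1/1) × 1060 = 920.0 kPa
P(gaseous products) = (2)/1 × 1060 = 2120 kPa
P_total at 812 K = 920.0 + 2120 = 3040 kPa
Scaling to 956 K: P = 3040 × 956/812 = 3579 kPa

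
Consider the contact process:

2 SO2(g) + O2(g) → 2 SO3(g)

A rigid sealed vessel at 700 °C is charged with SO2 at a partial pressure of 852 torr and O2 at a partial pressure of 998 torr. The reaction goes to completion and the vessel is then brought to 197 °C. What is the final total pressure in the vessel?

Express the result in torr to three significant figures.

Because the vessel is rigid and T is held at 700 °C, work the stoichiometry in partial pressures (P_i = n_iRT/V).
P(O2) required for 852 torr of SO2 = (1/2) × 852 = 426.0 torr; available 998 torr, so SO2 is limiting.
P(O2) remaining = 998 − (1/2) × 852 = 572.0 torr
P(gaseous products) = (2)/2 × 852 = 852.0 torr
P_total at 700 °C = 572.0 + 852.0 = 1424 torr
Scaling to 197 °C: P = 1424 × 470.15/973.15 = 688.0 torr

688 torr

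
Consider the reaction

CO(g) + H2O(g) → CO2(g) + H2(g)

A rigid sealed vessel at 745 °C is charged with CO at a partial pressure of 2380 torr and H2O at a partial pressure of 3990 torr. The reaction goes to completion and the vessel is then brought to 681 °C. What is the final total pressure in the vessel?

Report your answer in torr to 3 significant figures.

At constant V, partial pressures at 745 °C are proportional to moles, so apply stoichiometry directly to pressures.
P(H2O) required for 2380 torr of CO = (1/1) × 2380 = 2380 torr; available 3990 torr, so CO is limiting.
P(H2O) remaining = 3990 − (1/1) × 2380 = 1610 torr
P(gaseous products) = (1+1)/1 × 2380 = 4760 torr
P_total at 745 °C = 1610 + 4760 = 6370 torr
Scaling to 681 °C: P = 6370 × 954.15/1018.15 = 5970 torr

5970 torr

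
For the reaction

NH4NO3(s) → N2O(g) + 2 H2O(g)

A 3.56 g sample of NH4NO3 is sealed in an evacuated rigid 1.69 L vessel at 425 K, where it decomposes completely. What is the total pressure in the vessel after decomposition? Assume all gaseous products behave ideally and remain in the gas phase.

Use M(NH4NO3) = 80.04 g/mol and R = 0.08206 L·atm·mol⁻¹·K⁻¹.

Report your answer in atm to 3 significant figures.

2.75 atm

n(NH4NO3) = 3.56 / 80.04 = 0.04448 mol
n(gas produced) = (3/1) × 0.04448 = 0.1334 mol
P = nRT/V = 0.1334 × 0.08206 × 425 / 1.69 = 2.753 atm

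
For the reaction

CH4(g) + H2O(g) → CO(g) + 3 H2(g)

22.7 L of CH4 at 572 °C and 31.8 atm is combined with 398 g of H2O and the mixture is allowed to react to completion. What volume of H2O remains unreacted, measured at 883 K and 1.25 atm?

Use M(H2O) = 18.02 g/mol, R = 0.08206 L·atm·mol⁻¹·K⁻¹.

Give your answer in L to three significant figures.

677 L

n(CH4) = PV/RT = (31.8 × 22.7) / (0.08206 × 845.15) = 10.41 mol
n(H2O) = 398 / 18.02 = 22.09 mol
For 10.41 mol CH4, stoichiometry requires (1/1) × 10.41 = 10.41 mol H2O; 22.09 mol is available, so CH4 is limiting.
n(H2O) consumed = (1/1) × 10.41 = 10.41 mol; remaining = 22.09 − 10.41 = 11.68 mol
V(H2O) = nRT/P = 11.68 × 0.08206 × 883 / 1.25 = 677.1 L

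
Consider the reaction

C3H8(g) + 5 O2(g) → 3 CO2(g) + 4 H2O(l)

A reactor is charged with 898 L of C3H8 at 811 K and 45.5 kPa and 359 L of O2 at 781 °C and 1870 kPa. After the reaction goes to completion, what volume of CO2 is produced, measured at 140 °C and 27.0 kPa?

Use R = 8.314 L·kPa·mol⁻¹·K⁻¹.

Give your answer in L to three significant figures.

2310 L

n(C3H8) = PV/RT = (45.5 × 898) / (8.314 × 811) = 6.060 mol
n(O2) = PV/RT = (1870 × 359) / (8.314 × 1054.15) = 76.60 mol
For 6.060 mol C3H8, stoichiometry requires (5/1) × 6.060 = 30.30 mol O2; 76.60 mol is available, so C3H8 is limiting.
n(CO2) = (3/1) × 6.060 = 18.18 mol
V(CO2) = nRT/P = 18.18 × 8.314 × 413.15 / 27.0 = 2313 L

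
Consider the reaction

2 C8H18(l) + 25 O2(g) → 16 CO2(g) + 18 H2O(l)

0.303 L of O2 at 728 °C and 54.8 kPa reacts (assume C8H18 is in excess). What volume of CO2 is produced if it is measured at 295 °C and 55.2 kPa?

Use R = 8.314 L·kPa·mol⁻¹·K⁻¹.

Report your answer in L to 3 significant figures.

n(O2) = PV/RT = (54.8 × 0.303) / (8.314 × 1001.15) = 0.001995 mol
n(CO2) = (16/25) × 0.001995 = 0.001277 mol
V = nRT/P = 0.001277 × 8.314 × 568.15 / 55.2 = 0.1093 L

0.109 L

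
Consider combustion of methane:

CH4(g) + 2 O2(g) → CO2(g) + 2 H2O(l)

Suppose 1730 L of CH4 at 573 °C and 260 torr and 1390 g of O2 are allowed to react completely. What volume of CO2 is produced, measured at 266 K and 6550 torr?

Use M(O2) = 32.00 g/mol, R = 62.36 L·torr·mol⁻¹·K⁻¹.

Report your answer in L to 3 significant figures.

n(CH4) = PV/RT = (260 × 1730) / (62.36 × 846.15) = 8.524 mol
n(O2) = 1390 / 32.00 = 43.44 mol
For 8.524 mol CH4, stoichiometry requires (2/1) × 8.524 = 17.05 mol O2; 43.44 mol is available, so CH4 is limiting.
n(CO2) = (1/1) × 8.524 = 8.524 mol
V(CO2) = nRT/P = 8.524 × 62.36 × 266 / 6550 = 21.59 L

21.6 L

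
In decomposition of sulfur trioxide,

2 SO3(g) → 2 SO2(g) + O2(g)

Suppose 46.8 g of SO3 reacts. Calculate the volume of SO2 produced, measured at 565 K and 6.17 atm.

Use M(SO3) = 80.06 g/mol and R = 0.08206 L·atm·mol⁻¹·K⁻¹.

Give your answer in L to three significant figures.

4.39 L

n(SO3) = 46.80 / 80.06 = 0.5846 mol
n(SO2) = (2/2) × 0.5846 = 0.5846 mol
V = nRT/P = 0.5846 × 0.08206 × 565 / 6.17 = 4.393 L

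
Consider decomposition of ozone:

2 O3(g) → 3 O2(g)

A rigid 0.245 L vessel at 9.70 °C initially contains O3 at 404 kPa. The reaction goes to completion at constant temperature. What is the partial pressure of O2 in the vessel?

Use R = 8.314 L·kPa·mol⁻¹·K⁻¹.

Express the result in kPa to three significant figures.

606 kPa

n(O3)₀ = PV/RT = (404 × 0.245) / (8.314 × 282.85) = 0.04209 mol
n(O2) = (3/2) × 0.04209 = 0.06313 mol
P(O2) = nRT/V = 0.06313 × 8.314 × 282.85 / 0.245 = 605.9 kPa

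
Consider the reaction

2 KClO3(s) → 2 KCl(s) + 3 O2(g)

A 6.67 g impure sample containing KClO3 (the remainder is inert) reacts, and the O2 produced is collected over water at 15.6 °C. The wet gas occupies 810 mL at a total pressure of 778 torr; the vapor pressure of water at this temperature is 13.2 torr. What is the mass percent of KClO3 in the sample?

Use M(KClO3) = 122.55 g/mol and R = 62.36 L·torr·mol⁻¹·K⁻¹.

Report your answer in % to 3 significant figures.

42.1 %

P(O2) = 778 − 13.2 = 764.8 torr
n(O2) = PV/RT = (764.8 × 0.8100) / (62.36 × 288.75) = 0.03440 mol
n(KClO3) = (2/3) × 0.03440 = 0.02293 mol
m(KClO3) = 0.02293 × 122.55 = 2.810 g
%KClO3 = 2.810 / 6.67 × 100 = 42.13%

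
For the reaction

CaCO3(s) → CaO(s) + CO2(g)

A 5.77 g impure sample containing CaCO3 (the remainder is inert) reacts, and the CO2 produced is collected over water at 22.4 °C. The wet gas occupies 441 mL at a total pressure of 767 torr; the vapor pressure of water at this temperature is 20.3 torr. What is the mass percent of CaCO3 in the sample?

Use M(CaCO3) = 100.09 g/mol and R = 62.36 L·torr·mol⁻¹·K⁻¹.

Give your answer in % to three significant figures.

P(CO2) = 767 − 20.3 = 746.7 torr
n(CO2) = PV/RT = (746.7 × 0.4410) / (62.36 × 295.55) = 0.01787 mol
n(CaCO3) = (1/1) × 0.01787 = 0.01787 mol
m(CaCO3) = 0.01787 × 100.09 = 1.789 g
%CaCO3 = 1.789 / 5.77 × 100 = 31.01%

31.0 %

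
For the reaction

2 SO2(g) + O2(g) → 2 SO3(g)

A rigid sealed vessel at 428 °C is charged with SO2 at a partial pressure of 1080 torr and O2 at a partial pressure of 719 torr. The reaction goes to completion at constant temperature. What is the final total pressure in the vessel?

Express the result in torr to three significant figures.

With V and T fixed, P_i ∝ n_i, so the mole ratios apply directly to partial pressures at 428 °C.
P(O2) required for 1080 torr of SO2 = (1/2) × 1080 = 540.0 torr; available 719 torr, so SO2 is limiting.
P(O2) remaining = 719 − (1/2) × 1080 = 179.0 torr
P(gaseous products) = (2)/2 × 1080 = 1080 torr
P_total at 428 °C = 179.0 + 1080 = 1259 torr

1260 torr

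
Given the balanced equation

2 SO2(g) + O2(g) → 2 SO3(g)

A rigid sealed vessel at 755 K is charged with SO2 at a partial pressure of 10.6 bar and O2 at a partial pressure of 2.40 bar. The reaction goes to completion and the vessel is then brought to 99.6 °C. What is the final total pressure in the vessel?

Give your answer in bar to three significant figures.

At constant V, partial pressures at 755 K are proportional to moles, so apply stoichiometry directly to pressures.
P(O2) required for 10.6 bar of SO2 = (1/2) × 10.6 = 5.300 bar; available 2.40 bar, so O2 is limiting.
P(SO2) remaining = 10.6 − (2/1) × 2.40 = 5.800 bar
P(gaseous products) = (2)/1 × 2.40 = 4.800 bar
P_total at 755 K = 5.800 + 4.800 = 10.60 bar
Scaling to 99.6 °C: P = 10.60 × 372.75/755 = 5.233 bar

5.23 bar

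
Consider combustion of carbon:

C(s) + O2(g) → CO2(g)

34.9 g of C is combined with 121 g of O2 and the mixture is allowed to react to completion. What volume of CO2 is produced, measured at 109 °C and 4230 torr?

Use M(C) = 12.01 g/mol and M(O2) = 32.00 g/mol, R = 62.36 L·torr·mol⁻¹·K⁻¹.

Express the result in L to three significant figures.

16.4 L

n(C) = 34.9 / 12.01 = 2.906 mol
n(O2) = 121 / 32.00 = 3.781 mol
For 2.906 mol C, stoichiometry requires (1/1) × 2.906 = 2.906 mol O2; 3.781 mol is available, so C is limiting.
n(CO2) = (1/1) × 2.906 = 2.906 mol
V(CO2) = nRT/P = 2.906 × 62.36 × 382.15 / 4230 = 16.37 L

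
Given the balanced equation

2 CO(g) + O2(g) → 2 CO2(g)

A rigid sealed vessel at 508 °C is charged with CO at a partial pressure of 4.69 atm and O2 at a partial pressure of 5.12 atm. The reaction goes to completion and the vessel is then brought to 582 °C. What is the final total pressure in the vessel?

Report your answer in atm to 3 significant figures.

Because the vessel is rigid and T is held at 508 °C, work the stoichiometry in partial pressures (P_i = n_iRT/V).
P(O2) required for 4.69 atm of CO = (1/2) × 4.69 = 2.345 atm; available 5.12 atm, so CO is limiting.
P(O2) remaining = 5.12 − (1/2) × 4.69 = 2.775 atm
P(gaseous products) = (2)/2 × 4.69 = 4.690 atm
P_total at 508 °C = 2.775 + 4.690 = 7.465 atm
Scaling to 582 °C: P = 7.465 × 855.15/781.15 = 8.172 atm

8.17 atm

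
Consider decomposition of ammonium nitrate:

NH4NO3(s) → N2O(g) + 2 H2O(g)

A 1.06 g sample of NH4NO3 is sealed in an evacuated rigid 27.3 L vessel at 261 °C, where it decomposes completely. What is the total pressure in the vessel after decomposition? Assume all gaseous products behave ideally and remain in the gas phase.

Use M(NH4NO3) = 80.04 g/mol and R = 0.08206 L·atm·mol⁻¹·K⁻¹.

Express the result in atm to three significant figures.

n(NH4NO3) = 1.06 / 80.04 = 0.01324 mol
n(gas produced) = (3/1) × 0.01324 = 0.03972 mol
P = nRT/V = 0.03972 × 0.08206 × 534.15 / 27.3 = 0.06377 atm

0.0638 atm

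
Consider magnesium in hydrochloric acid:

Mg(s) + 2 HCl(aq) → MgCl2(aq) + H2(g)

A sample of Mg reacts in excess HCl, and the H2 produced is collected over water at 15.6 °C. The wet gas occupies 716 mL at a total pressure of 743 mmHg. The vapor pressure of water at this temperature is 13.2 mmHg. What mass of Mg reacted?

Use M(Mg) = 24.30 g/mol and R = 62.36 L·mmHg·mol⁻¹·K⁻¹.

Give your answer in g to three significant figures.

0.705 g

P(H2) = 743 − 13.2 = 729.8 mmHg
n(H2) = PV/RT = (729.8 × 0.7160) / (62.36 × 288.75) = 0.02902 mol
n(Mg) = (1/1) × 0.02902 = 0.02902 mol
m(Mg) = 0.02902 × 24.30 = 0.7052 g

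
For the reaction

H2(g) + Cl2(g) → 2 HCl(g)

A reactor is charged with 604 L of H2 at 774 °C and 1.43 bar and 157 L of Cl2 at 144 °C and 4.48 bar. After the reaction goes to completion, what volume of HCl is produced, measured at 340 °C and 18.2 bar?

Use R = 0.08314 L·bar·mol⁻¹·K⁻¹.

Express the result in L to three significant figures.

n(H2) = PV/RT = (1.43 × 604) / (0.08314 × 1047.15) = 9.921 mol
n(Cl2) = PV/RT = (4.48 × 157) / (0.08314 × 417.15) = 20.28 mol
For 9.921 mol H2, stoichiometry requires (1/1) × 9.921 = 9.921 mol Cl2; 20.28 mol is available, so H2 is limiting.
n(HCl) = (2/1) × 9.921 = 19.84 mol
V(HCl) = nRT/P = 19.84 × 0.08314 × 613.15 / 18.2 = 55.57 L

55.6 L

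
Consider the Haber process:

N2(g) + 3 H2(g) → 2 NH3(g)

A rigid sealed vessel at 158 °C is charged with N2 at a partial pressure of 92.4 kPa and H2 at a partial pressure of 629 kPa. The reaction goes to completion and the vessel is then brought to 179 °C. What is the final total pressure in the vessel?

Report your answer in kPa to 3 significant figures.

563 kPa

With V and T fixed, P_i ∝ n_i, so the mole ratios apply directly to partial pressures at 158 °C.
P(H2) required for 92.4 kPa of N2 = (3/1) × 92.4 = 277.2 kPa; available 629 kPa, so N2 is limiting.
P(H2) remaining = 629 − (3/1) × 92.4 = 351.8 kPa
P(gaseous products) = (2)/1 × 92.4 = 184.8 kPa
P_total at 158 °C = 351.8 + 184.8 = 536.6 kPa
Scaling to 179 °C: P = 536.6 × 452.15/431.15 = 562.7 kPa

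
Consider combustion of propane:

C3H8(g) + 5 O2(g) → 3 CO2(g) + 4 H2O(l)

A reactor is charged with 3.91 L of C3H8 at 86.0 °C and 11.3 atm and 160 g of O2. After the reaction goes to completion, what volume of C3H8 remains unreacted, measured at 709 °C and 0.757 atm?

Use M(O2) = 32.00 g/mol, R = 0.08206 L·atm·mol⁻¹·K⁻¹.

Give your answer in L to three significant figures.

53.1 L

n(C3H8) = PV/RT = (11.3 × 3.91) / (0.08206 × 359.15) = 1.499 mol
n(O2) = 160 / 32.00 = 5.000 mol
For 1.499 mol C3H8, stoichiometry requires (5/1) × 1.499 = 7.495 mol O2; 5.000 mol is available, so O2 is limiting.
n(C3H8) consumed = (1/5) × 5.000 = 1.000 mol; remaining = 1.499 − 1.000 = 0.4990 mol
V(C3H8) = nRT/P = 0.4990 × 0.08206 × 982.15 / 0.757 = 53.13 L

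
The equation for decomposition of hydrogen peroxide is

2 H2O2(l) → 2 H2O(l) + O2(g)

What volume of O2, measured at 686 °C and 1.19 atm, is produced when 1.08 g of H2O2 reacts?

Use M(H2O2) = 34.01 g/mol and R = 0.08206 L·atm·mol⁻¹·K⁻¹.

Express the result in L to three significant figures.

n(H2O2) = 1.080 / 34.01 = 0.03176 mol
n(O2) = (1/2) × 0.03176 = 0.01588 mol
V = nRT/P = 0.01588 × 0.08206 × 959.15 / 1.19 = 1.050 L

1.05 L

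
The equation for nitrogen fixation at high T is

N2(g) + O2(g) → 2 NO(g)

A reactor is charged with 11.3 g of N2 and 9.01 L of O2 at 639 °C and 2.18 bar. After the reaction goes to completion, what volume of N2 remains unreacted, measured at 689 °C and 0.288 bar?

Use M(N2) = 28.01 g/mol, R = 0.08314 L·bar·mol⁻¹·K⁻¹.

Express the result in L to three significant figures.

40.1 L

n(N2) = 11.3 / 28.01 = 0.4034 mol
n(O2) = PV/RT = (2.18 × 9.01) / (0.08314 × 912.15) = 0.2590 mol
For 0.4034 mol N2, stoichiometry requires (1/1) × 0.4034 = 0.4034 mol O2; 0.2590 mol is available, so O2 is limiting.
n(N2) consumed = (1/1) × 0.2590 = 0.2590 mol; remaining = 0.4034 − 0.2590 = 0.1444 mol
V(N2) = nRT/P = 0.1444 × 0.08314 × 962.15 / 0.288 = 40.11 L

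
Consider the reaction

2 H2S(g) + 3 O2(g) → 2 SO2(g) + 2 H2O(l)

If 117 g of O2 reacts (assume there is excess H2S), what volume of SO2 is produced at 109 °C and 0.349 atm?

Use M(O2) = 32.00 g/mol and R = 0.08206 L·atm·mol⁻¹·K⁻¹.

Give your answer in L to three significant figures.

n(O2) = 117.0 / 32.00 = 3.656 mol
n(SO2) = (2/3) × 3.656 = 2.437 mol
V = nRT/P = 2.437 × 0.08206 × 382.15 / 0.349 = 219.0 L

219 L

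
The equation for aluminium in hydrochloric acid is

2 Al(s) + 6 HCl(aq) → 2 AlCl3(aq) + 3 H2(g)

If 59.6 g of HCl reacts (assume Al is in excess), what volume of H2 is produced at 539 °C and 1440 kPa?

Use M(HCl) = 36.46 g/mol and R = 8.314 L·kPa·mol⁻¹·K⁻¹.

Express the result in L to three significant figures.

n(HCl) = 59.60 / 36.46 = 1.635 mol
n(H2) = (3/6) × 1.635 = 0.8175 mol
V = nRT/P = 0.8175 × 8.314 × 812.15 / 1440 = 3.833 L

3.83 L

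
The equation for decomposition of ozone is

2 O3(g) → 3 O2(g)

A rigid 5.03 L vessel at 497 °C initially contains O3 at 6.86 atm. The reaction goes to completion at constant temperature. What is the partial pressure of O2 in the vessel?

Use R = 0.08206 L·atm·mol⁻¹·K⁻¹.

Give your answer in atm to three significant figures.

10.3 atm

n(O3)₀ = PV/RT = (6.86 × 5.03) / (0.08206 × 770.15) = 0.5460 mol
n(O2) = (3/2) × 0.5460 = 0.8190 mol
P(O2) = nRT/V = 0.8190 × 0.08206 × 770.15 / 5.03 = 10.29 atm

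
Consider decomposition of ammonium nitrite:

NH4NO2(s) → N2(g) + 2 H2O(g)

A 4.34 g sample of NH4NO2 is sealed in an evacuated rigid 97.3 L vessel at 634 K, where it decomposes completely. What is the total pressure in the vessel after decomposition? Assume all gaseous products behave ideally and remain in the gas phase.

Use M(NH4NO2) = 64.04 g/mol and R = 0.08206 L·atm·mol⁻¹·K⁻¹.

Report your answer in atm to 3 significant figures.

n(NH4NO2) = 4.34 / 64.04 = 0.06777 mol
n(gas produced) = (3/1) × 0.06777 = 0.2033 mol
P = nRT/V = 0.2033 × 0.08206 × 634 / 97.3 = 0.1087 atm

0.109 atm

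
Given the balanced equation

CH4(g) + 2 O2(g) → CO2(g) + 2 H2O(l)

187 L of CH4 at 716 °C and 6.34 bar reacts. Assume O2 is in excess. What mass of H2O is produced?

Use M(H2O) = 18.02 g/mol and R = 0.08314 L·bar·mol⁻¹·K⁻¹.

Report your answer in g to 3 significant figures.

520 g

n(CH4) = PV/RT = (6.34 × 187) / (0.08314 × 989.15) = 14.42 mol
n(H2O) = (2/1) × 14.42 = 28.84 mol
m(H2O) = 28.84 × 18.02 = 519.7 g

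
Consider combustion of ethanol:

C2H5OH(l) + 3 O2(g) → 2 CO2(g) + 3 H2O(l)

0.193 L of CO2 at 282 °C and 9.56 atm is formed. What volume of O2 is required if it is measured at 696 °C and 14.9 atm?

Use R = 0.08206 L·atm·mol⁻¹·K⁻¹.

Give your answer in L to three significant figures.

0.324 L

n(CO2) = PV/RT = (9.56 × 0.193) / (0.08206 × 555.15) = 0.04050 mol
n(O2) = (3/2) × 0.04050 = 0.06075 mol
V = nRT/P = 0.06075 × 0.08206 × 969.15 / 14.9 = 0.3243 L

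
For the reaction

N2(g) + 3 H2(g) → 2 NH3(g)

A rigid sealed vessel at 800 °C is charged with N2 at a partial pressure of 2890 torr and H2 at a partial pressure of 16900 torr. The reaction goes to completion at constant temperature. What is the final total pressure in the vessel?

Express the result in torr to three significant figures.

14000 torr

At constant V, partial pressures at 800 °C are proportional to moles, so apply stoichiometry directly to pressures.
P(H2) required for 2890 torr of N2 = (3/1) × 2890 = 8670 torr; available 16900 torr, so N2 is limiting.
P(H2) remaining = 16900 − (3/1) × 2890 = 8230 torr
P(gaseous products) = (2)/1 × 2890 = 5780 torr
P_total at 800 °C = 8230 + 5780 = 14010 torr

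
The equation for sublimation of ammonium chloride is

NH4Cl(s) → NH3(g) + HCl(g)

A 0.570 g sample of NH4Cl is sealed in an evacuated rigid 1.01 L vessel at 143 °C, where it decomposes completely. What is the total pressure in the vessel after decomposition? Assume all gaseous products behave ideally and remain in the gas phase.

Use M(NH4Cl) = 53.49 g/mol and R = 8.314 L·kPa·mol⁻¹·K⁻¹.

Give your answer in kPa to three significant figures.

n(NH4Cl) = 0.570 / 53.49 = 0.01066 mol
n(gas produced) = (2/1) × 0.01066 = 0.02132 mol
P = nRT/V = 0.02132 × 8.314 × 416.15 / 1.01 = 73.03 kPa

73.0 kPa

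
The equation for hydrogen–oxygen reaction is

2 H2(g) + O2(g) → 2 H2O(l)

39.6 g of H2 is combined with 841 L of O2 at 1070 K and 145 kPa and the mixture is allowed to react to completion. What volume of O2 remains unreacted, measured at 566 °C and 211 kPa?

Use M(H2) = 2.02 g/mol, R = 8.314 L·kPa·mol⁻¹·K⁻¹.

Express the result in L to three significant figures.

129 L

n(H2) = 39.6 / 2.02 = 19.60 mol
n(O2) = PV/RT = (145 × 841) / (8.314 × 1070) = 13.71 mol
For 19.60 mol H2, stoichiometry requires (1/2) × 19.60 = 9.800 mol O2; 13.71 mol is available, so H2 is limiting.
n(O2) consumed = (1/2) × 19.60 = 9.800 mol; remaining = 13.71 − 9.800 = 3.910 mol
V(O2) = nRT/P = 3.910 × 8.314 × 839.15 / 211 = 129.3 L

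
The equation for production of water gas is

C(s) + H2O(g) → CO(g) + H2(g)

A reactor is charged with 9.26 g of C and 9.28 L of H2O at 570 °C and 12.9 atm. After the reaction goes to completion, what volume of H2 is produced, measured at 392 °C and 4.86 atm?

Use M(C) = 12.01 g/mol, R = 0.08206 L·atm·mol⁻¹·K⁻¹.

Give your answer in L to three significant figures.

8.66 L

n(C) = 9.26 / 12.01 = 0.7710 mol
n(H2O) = PV/RT = (12.9 × 9.28) / (0.08206 × 843.15) = 1.730 mol
For 0.7710 mol C, stoichiometry requires (1/1) × 0.7710 = 0.7710 mol H2O; 1.730 mol is available, so C is limiting.
n(H2) = (1/1) × 0.7710 = 0.7710 mol
V(H2) = nRT/P = 0.7710 × 0.08206 × 665.15 / 4.86 = 8.659 L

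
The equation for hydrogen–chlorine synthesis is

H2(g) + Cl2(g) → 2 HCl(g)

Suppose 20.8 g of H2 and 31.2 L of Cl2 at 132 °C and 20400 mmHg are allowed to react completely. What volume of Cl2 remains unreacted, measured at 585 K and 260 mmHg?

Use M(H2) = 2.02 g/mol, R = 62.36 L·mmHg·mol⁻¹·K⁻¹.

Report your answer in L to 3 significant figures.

2090 L

n(H2) = 20.8 / 2.02 = 10.30 mol
n(Cl2) = PV/RT = (20400 × 31.2) / (62.36 × 405.15) = 25.19 mol
For 10.30 mol H2, stoichiometry requires (1/1) × 10.30 = 10.30 mol Cl2; 25.19 mol is available, so H2 is limiting.
n(Cl2) consumed = (1/1) × 10.30 = 10.30 mol; remaining = 25.19 − 10.30 = 14.89 mol
V(Cl2) = nRT/P = 14.89 × 62.36 × 585 / 260 = 2089 L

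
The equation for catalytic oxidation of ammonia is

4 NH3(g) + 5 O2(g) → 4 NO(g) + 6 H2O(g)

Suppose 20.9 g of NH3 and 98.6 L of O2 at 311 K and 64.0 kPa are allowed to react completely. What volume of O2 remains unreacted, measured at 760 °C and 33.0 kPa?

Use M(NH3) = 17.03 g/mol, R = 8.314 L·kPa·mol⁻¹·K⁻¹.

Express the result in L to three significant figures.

n(NH3) = 20.9 / 17.03 = 1.227 mol
n(O2) = PV/RT = (64.0 × 98.6) / (8.314 × 311) = 2.441 mol
For 1.227 mol NH3, stoichiometry requires (5/4) × 1.227 = 1.534 mol O2; 2.441 mol is available, so NH3 is limiting.
n(O2) consumed = (5/4) × 1.227 = 1.534 mol; remaining = 2.441 − 1.534 = 0.9070 mol
V(O2) = nRT/P = 0.9070 × 8.314 × 1033.15 / 33.0 = 236.1 L

236 L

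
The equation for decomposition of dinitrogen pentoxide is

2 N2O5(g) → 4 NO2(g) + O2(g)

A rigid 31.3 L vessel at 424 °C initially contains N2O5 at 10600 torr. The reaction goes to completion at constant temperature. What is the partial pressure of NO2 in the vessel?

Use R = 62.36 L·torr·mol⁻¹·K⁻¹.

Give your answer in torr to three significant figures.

21200 torr

n(N2O5)₀ = PV/RT = (10600 × 31.3) / (62.36 × 697.15) = 7.632 mol
n(NO2) = (4/2) × 7.632 = 15.26 mol
P(NO2) = nRT/V = 15.26 × 62.36 × 697.15 / 31.3 = 21200 torr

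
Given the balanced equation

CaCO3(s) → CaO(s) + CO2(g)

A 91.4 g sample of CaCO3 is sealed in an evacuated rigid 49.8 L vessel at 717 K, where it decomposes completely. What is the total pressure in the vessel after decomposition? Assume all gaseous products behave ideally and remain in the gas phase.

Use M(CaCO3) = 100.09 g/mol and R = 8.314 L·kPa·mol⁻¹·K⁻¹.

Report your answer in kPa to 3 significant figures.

109 kPa

n(CaCO3) = 91.4 / 100.09 = 0.9132 mol
n(gas produced) = (1/1) × 0.9132 = 0.9132 mol
P = nRT/V = 0.9132 × 8.314 × 717 / 49.8 = 109.3 kPa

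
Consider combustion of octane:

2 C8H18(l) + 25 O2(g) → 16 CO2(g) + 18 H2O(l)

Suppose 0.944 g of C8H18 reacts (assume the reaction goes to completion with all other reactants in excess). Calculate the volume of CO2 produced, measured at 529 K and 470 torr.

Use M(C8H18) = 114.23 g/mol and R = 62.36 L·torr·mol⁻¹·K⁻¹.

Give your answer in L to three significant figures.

4.64 L

n(C8H18) = 0.9440 / 114.23 = 0.008264 mol
n(CO2) = (16/2) × 0.008264 = 0.06611 mol
V = nRT/P = 0.06611 × 62.36 × 529 / 470 = 4.640 L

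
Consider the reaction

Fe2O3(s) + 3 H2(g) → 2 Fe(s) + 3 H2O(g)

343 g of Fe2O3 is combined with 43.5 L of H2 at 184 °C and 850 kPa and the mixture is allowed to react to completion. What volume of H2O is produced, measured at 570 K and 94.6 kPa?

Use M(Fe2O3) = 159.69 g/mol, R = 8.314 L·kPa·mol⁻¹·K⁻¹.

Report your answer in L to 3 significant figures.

n(Fe2O3) = 343 / 159.69 = 2.148 mol
n(H2) = PV/RT = (850 × 43.5) / (8.314 × 457.15) = 9.728 mol
For 2.148 mol Fe2O3, stoichiometry requires (3/1) × 2.148 = 6.444 mol H2; 9.728 mol is available, so Fe2O3 is limiting.
n(H2O) = (3/1) × 2.148 = 6.444 mol
V(H2O) = nRT/P = 6.444 × 8.314 × 570 / 94.6 = 322.8 L

323 L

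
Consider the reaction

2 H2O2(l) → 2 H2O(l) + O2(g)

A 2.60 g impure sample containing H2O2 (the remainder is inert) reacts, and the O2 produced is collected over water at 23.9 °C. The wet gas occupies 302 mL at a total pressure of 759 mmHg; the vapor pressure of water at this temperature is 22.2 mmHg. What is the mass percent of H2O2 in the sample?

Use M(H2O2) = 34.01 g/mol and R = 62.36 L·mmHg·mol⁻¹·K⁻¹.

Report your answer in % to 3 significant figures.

P(O2) = 759 − 22.2 = 736.8 mmHg
n(O2) = PV/RT = (736.8 × 0.3020) / (62.36 × 297.05) = 0.01201 mol
n(H2O2) = (2/1) × 0.01201 = 0.02402 mol
m(H2O2) = 0.02402 × 34.01 = 0.8169 g
%H2O2 = 0.8169 / 2.60 × 100 = 31.42%

31.4 %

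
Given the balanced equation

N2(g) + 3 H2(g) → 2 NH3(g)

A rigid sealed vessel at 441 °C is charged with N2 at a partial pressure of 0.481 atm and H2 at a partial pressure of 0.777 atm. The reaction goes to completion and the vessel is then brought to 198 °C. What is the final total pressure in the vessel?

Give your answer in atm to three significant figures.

0.488 atm

Because the vessel is rigid and T is held at 441 °C, work the stoichiometry in partial pressures (P_i = n_iRT/V).
P(H2) required for 0.481 atm of N2 = (3/1) × 0.481 = 1.443 atm; available 0.777 atm, so H2 is limiting.
P(N2) remaining = 0.481 − (1/3) × 0.777 = 0.2220 atm
P(gaseous products) = (2)/3 × 0.777 = 0.5180 atm
P_total at 441 °C = 0.2220 + 0.5180 = 0.7400 atm
Scaling to 198 °C: P = 0.7400 × 471.15/714.15 = 0.4882 atm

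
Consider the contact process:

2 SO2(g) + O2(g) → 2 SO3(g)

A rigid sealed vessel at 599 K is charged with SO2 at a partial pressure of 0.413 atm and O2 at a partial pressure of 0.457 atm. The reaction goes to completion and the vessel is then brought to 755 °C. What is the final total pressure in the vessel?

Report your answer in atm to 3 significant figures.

1.14 atm

At constant V, partial pressures at 599 K are proportional to moles, so apply stoichiometry directly to pressures.
P(O2) required for 0.413 atm of SO2 = (1/2) × 0.413 = 0.2065 atm; available 0.457 atm, so SO2 is limiting.
P(O2) remaining = 0.457 − (1/2) × 0.413 = 0.2505 atm
P(gaseous products) = (2)/2 × 0.413 = 0.4130 atm
P_total at 599 K = 0.2505 + 0.4130 = 0.6635 atm
Scaling to 755 °C: P = 0.6635 × 1028.15/599 = 1.139 atm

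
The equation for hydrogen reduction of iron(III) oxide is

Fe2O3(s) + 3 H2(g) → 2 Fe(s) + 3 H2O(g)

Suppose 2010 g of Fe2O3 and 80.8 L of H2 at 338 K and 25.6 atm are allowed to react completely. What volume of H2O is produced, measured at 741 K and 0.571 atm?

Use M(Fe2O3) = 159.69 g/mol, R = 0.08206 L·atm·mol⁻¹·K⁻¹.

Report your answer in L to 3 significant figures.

4020 L

n(Fe2O3) = 2010 / 159.69 = 12.59 mol
n(H2) = PV/RT = (25.6 × 80.8) / (0.08206 × 338) = 74.58 mol
For 12.59 mol Fe2O3, stoichiometry requires (3/1) × 12.59 = 37.77 mol H2; 74.58 mol is available, so Fe2O3 is limiting.
n(H2O) = (3/1) × 12.59 = 37.77 mol
V(H2O) = nRT/P = 37.77 × 0.08206 × 741 / 0.571 = 4022 L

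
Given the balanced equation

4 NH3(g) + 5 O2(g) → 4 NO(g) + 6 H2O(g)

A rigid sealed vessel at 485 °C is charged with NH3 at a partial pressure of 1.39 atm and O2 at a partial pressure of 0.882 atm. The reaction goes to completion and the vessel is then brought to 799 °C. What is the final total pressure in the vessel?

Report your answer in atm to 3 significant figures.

3.46 atm

Because the vessel is rigid and T is held at 485 °C, work the stoichiometry in partial pressures (P_i = n_iRT/V).
P(O2) required for 1.39 atm of NH3 = (5/4) × 1.39 = 1.737 atm; available 0.882 atm, so O2 is limiting.
P(NH3) remaining = 1.39 − (4/5) × 0.882 = 0.6844 atm
P(gaseous products) = (4+6)/5 × 0.882 = 1.764 atm
P_total at 485 °C = 0.6844 + 1.764 = 2.448 atm
Scaling to 799 °C: P = 2.448 × 1072.15/758.15 = 3.462 atm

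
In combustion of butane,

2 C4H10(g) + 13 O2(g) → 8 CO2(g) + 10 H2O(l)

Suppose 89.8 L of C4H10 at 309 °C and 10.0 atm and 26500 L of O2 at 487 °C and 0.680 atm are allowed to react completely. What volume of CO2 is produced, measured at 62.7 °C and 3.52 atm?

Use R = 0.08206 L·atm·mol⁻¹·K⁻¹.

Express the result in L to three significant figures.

589 L

n(C4H10) = PV/RT = (10.0 × 89.8) / (0.08206 × 582.15) = 18.80 mol
n(O2) = PV/RT = (0.680 × 26500) / (0.08206 × 760.15) = 288.9 mol
For 18.80 mol C4H10, stoichiometry requires (13/2) × 18.80 = 122.2 mol O2; 288.9 mol is available, so C4H10 is limiting.
n(CO2) = (8/2) × 18.80 = 75.20 mol
V(CO2) = nRT/P = 75.20 × 0.08206 × 335.85 / 3.52 = 588.8 L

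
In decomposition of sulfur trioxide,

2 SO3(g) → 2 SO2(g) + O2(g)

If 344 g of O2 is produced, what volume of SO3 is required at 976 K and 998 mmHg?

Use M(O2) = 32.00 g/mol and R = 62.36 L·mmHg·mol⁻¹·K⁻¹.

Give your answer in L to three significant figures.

1310 L

n(O2) = 344.0 / 32.00 = 10.75 mol
n(SO3) = (2/1) × 10.75 = 21.50 mol
V = nRT/P = 21.50 × 62.36 × 976 / 998 = 1311 L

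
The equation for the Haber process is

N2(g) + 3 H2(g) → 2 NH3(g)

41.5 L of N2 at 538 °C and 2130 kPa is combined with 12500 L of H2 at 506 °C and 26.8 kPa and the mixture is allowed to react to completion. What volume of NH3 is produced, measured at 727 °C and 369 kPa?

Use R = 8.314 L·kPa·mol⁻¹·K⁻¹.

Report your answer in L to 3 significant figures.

n(N2) = PV/RT = (2130 × 41.5) / (8.314 × 811.15) = 13.11 mol
n(H2) = PV/RT = (26.8 × 12500) / (8.314 × 779.15) = 51.71 mol
For 13.11 mol N2, stoichiometry requires (3/1) × 13.11 = 39.33 mol H2; 51.71 mol is available, so N2 is limiting.
n(NH3) = (2/1) × 13.11 = 26.22 mol
V(NH3) = nRT/P = 26.22 × 8.314 × 1000.15 / 369 = 590.9 L

591 L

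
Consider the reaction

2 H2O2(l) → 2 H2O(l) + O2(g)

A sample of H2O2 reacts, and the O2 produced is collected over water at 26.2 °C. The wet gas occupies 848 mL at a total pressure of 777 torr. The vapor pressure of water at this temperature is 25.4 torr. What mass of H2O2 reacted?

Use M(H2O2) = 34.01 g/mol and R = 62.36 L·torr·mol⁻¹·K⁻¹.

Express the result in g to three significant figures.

P(O2) = 777 − 25.4 = 751.6 torr
n(O2) = PV/RT = (751.6 × 0.8480) / (62.36 × 299.35) = 0.03414 mol
n(H2O2) = (2/1) × 0.03414 = 0.06828 mol
m(H2O2) = 0.06828 × 34.01 = 2.322 g

2.32 g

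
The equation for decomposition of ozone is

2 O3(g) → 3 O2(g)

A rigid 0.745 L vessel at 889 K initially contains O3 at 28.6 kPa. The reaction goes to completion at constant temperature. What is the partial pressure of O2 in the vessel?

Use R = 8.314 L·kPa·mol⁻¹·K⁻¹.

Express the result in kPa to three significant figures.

n(O3)₀ = PV/RT = (28.6 × 0.745) / (8.314 × 889) = 0.002883 mol
n(O2) = (3/2) × 0.002883 = 0.004325 mol
P(O2) = nRT/V = 0.004325 × 8.314 × 889 / 0.745 = 42.91 kPa

42.9 kPa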